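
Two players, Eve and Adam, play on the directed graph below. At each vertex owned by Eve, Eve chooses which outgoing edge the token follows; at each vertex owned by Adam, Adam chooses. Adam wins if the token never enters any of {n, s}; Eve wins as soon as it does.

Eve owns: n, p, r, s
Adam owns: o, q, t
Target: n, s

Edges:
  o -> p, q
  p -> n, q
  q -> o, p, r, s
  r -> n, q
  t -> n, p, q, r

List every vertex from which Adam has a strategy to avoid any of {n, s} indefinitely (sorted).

o, q, t

A0 = {n, s}
A1: add {p, r} — p (Eve) has p→n; r (Eve) has r→n.
A2 = A1; e.g. o (Adam) can still go to q. Fixed point.
Eve's attractor = {n, p, r, s}; Adam avoids the target exactly from the complement.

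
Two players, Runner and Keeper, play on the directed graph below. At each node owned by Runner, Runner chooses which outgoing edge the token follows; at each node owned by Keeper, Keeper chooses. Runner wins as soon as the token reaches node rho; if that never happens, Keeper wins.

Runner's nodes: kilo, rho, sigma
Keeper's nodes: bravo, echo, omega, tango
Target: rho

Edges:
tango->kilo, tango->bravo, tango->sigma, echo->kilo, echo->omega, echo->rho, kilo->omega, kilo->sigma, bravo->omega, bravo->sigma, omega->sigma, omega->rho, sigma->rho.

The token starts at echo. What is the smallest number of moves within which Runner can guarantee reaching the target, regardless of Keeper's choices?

A0 = {rho}
A1: add {sigma} — sigma (Runner) has sigma→rho.
A2: add {kilo, omega} — kilo (Runner) has kilo→sigma; omega (Keeper): all of {sigma, rho} already in.
A3: add {bravo, echo} — echo (Keeper): all of {kilo, omega, rho} already in; bravo (Keeper): all of {omega, sigma} already in.
echo enters the attractor at level 3, so Runner can force the target in 3 moves from there.

3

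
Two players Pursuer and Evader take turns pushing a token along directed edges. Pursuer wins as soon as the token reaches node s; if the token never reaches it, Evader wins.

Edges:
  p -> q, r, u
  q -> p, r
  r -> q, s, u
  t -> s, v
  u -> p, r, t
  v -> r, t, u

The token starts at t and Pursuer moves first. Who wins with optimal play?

Track states (vertex, player-to-move).
A0 = {(s,Pursuer), (s,Evader)}
A1: add {(r,Pursuer), (t,Pursuer)}.
(t,Pursuer) ∈ A1 ⇒ Pursuer forces the target.

Pursuer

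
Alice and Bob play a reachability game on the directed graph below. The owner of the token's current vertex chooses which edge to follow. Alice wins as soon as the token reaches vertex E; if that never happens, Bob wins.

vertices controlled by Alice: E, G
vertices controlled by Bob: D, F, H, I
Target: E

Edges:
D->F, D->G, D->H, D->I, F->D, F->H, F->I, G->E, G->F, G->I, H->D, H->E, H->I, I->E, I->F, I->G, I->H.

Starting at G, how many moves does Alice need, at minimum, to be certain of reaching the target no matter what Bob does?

1

A0 = {E}
A1: add {G} — G (Alice) has G→E.
A2 = A1; e.g. D (Bob) can still go to F. Fixed point.
G enters the attractor at level 1, so Alice can force the target in 1 move from there.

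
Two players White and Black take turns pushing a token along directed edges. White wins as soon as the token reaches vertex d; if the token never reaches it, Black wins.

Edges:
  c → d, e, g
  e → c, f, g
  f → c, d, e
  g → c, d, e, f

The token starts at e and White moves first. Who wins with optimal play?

Black

Track states (vertex, player-to-move).
A0 = {(d,White), (d,Black)}
A1: add {(c,White), (f,White), (g,White)}.
A2: add {(e,Black)}.
A3 = A2; e.g. (c,Black) stays out. (e,White) never enters ⇒ Black avoids the target.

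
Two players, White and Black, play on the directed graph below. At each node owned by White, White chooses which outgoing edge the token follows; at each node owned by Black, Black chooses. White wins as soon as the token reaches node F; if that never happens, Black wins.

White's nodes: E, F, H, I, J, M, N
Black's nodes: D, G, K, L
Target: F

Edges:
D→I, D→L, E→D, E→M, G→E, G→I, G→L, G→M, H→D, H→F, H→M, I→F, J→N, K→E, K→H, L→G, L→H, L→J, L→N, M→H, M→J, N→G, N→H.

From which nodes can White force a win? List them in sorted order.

E, F, H, I, J, K, M, N

A0 = {F}
A1: add {H, I} — H (White) has H→F; I (White) has I→F.
A2: add {M, N} — M (White) has M→H; N (White) has N→H.
A3: add {E, J} — E (White) has E→M; J (White) has J→N.
A4: add {K} — K (Black): all of {E, H} already in.
A5 = A4; e.g. D (Black) can still go to L. Fixed point.
White's winning region = {E, F, H, I, J, K, M, N}.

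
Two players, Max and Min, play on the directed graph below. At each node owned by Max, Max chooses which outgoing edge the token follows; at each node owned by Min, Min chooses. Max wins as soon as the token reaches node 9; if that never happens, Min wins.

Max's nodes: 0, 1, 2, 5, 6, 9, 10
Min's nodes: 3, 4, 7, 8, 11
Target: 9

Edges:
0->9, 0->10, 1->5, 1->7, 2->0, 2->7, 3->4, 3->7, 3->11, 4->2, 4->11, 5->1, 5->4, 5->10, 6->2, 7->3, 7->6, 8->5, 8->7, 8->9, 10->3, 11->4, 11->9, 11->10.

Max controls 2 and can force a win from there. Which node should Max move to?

A0 = {9}
A1: add {0} — 0 (Max) has 0→9.
A2: add {2} — 2 (Max) has 2→0.
A3: add {6} — 6 (Max) has 6→2.
A4 = A3; e.g. 1 (Max) has no edge into A3. Fixed point.
From 2, successor 0 is in the attractor (rank 1); the other successor 7 is not.

0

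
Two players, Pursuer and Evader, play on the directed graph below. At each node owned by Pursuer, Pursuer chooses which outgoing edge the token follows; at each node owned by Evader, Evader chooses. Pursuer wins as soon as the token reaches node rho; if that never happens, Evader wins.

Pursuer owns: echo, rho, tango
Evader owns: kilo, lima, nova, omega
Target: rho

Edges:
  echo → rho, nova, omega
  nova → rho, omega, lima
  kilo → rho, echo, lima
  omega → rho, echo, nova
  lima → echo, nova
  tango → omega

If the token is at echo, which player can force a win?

A0 = {rho}
A1: add {echo} — echo (Pursuer) has echo→rho.
A2 = A1; e.g. nova (Evader) can still go to omega. Fixed point.
echo ∈ A1, so Pursuer can force the target.

Pursuer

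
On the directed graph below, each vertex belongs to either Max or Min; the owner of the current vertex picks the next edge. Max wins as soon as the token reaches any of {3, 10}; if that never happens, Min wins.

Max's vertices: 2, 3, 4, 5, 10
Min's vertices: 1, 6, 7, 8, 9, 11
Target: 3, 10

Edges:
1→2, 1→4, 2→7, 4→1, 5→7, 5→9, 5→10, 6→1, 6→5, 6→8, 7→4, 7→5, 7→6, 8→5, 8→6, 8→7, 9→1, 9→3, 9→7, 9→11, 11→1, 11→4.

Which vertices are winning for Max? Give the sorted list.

3, 5, 10

A0 = {3, 10}
A1: add {5} — 5 (Max) has 5→10.
A2 = A1; e.g. 1 (Min) can still go to 2. Fixed point.
Max's winning region = {3, 5, 10}.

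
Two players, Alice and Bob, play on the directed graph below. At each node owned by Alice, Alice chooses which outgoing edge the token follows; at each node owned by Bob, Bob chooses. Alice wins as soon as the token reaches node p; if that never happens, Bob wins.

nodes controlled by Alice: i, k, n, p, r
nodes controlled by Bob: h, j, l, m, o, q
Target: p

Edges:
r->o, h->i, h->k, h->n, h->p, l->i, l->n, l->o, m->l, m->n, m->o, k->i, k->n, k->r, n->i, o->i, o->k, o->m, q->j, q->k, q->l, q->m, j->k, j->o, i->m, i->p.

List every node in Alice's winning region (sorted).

h, i, k, n, p

A0 = {p}
A1: add {i} — i (Alice) has i→p.
A2: add {k, n} — k (Alice) has k→i; n (Alice) has n→i.
A3: add {h} — h (Bob): all of {i, k, n, p} already in.
A4 = A3; e.g. j (Bob) can still go to o. Fixed point.
Alice's winning region = {h, i, k, n, p}.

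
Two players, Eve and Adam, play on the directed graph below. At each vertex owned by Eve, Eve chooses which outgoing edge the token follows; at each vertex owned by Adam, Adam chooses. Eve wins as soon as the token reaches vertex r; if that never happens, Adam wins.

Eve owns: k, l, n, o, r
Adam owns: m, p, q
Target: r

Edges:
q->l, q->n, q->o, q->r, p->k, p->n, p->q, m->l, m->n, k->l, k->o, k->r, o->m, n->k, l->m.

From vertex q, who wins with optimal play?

A0 = {r}
A1: add {k} — k (Eve) has k→r.
A2: add {n} — n (Eve) has n→k.
A3 = A2; e.g. l (Eve) has no edge into A2. Fixed point.
q never enters the attractor, so Adam can avoid the target forever.

Adam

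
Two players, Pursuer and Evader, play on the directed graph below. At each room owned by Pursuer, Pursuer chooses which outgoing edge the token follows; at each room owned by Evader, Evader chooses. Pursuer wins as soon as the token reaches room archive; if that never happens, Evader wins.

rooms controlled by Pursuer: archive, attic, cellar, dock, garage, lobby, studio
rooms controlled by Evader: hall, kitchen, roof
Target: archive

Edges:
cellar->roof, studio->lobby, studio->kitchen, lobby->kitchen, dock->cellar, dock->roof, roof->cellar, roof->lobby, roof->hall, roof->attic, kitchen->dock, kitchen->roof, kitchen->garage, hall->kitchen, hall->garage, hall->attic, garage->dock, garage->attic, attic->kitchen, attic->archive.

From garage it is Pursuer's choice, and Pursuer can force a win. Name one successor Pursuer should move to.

A0 = {archive}
A1: add {attic} — attic (Pursuer) has attic→archive.
A2: add {garage} — garage (Pursuer) has garage→attic.
A3 = A2; e.g. cellar (Pursuer) has no edge into A2. Fixed point.
From garage, successor attic is in the attractor (rank 1); the other successor dock is not.

attic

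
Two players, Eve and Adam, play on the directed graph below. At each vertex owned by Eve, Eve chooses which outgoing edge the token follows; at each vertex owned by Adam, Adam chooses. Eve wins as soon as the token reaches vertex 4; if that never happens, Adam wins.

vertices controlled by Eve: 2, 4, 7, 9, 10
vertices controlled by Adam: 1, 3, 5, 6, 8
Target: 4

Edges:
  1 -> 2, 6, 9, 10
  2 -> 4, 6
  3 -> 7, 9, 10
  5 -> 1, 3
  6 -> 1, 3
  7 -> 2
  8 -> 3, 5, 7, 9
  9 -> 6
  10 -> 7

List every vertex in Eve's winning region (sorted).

A0 = {4}
A1: add {2} — 2 (Eve) has 2→4.
A2: add {7} — 7 (Eve) has 7→2.
A3: add {10} — 10 (Eve) has 10→7.
A4 = A3; e.g. 1 (Adam) can still go to 6. Fixed point.
Eve's winning region = {2, 4, 7, 10}.

2, 4, 7, 10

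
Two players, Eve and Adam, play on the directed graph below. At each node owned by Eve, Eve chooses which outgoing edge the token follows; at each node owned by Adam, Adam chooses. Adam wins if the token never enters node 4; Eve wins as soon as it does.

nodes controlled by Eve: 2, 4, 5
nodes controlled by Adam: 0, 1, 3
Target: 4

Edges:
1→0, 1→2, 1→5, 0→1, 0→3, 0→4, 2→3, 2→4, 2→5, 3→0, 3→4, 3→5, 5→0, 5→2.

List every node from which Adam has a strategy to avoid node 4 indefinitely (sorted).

A0 = {4}
A1: add {2} — 2 (Eve) has 2→4.
A2: add {5} — 5 (Eve) has 5→2.
A3 = A2; e.g. 0 (Adam) can still go to 1. Fixed point.
Eve's attractor = {2, 4, 5}; Adam avoids the target exactly from the complement.

0, 1, 3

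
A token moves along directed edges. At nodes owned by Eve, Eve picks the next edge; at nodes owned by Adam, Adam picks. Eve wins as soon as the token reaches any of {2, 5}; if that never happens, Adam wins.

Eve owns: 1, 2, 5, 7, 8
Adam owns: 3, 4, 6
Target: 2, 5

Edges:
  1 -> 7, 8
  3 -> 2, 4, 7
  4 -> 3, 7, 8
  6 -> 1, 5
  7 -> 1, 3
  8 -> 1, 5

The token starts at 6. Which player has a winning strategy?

Eve

A0 = {2, 5}
A1: add {8} — 8 (Eve) has 8→5.
A2: add {1} — 1 (Eve) has 1→8.
A3: add {6, 7} — 6 (Adam): all of {1, 5} already in; 7 (Eve) has 7→1.
A4 = A3; e.g. 3 (Adam) can still go to 4. Fixed point.
6 ∈ A3, so Eve can force the target.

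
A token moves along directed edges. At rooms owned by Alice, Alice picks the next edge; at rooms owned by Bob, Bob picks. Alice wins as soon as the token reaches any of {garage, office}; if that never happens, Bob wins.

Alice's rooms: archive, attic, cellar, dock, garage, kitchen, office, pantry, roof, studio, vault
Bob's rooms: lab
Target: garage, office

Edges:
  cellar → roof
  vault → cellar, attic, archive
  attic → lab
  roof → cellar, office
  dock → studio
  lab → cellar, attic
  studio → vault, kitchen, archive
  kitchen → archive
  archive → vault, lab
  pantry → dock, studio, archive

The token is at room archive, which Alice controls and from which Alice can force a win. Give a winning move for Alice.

A0 = {garage, office}
A1: add {roof} — roof (Alice) has roof→office.
A2: add {cellar} — cellar (Alice) has cellar→roof.
A3: add {vault} — vault (Alice) has vault→cellar.
A4: add {archive, studio} — studio (Alice) has studio→vault; archive (Alice) has archive→vault.
A5: add {dock, kitchen, pantry} — dock (Alice) has dock→studio; kitchen (Alice) has kitchen→archive; pantry (Alice) has pantry→studio.
A6 = A5; e.g. attic (Alice) has no edge into A5. Fixed point.
From archive, successor vault is in the attractor (rank 3); the other successor lab is not.

vault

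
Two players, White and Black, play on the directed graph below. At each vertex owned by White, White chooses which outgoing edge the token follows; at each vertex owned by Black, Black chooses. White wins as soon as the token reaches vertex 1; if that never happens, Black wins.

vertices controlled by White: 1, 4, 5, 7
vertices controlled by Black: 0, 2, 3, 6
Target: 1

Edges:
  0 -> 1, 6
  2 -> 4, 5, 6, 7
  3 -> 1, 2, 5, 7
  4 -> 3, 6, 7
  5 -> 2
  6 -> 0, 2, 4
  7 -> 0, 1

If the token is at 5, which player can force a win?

A0 = {1}
A1: add {7} — 7 (White) has 7→1.
A2: add {4} — 4 (White) has 4→7.
A3 = A2; e.g. 0 (Black) can still go to 6. Fixed point.
5 never enters the attractor, so Black can avoid the target forever.

Black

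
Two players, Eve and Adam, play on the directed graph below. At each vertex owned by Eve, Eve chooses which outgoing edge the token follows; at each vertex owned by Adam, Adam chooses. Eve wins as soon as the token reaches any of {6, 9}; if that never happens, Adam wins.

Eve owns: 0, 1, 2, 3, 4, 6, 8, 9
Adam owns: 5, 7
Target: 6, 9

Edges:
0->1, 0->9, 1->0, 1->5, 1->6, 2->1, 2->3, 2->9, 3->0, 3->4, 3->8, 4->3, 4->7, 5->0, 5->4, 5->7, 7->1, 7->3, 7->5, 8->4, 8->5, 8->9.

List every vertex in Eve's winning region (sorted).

A0 = {6, 9}
A1: add {0, 1, 2, 8} — 0 (Eve) has 0→9; 1 (Eve) has 1→6; 2 (Eve) has 2→9; 8 (Eve) has 8→9.
A2: add {3} — 3 (Eve) has 3→0.
A3: add {4} — 4 (Eve) has 4→3.
A4 = A3; e.g. 5 (Adam) can still go to 7. Fixed point.
Eve's winning region = {0, 1, 2, 3, 4, 6, 8, 9}.

0, 1, 2, 3, 4, 6, 8, 9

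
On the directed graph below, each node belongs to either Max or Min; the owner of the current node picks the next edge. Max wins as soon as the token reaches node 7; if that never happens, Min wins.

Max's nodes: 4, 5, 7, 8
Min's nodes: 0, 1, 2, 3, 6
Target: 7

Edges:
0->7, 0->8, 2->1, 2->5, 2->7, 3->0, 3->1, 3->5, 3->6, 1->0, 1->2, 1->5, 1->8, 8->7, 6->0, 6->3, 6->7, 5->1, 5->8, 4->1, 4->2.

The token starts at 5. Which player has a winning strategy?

A0 = {7}
A1: add {8} — 8 (Max) has 8→7.
A2: add {0, 5} — 0 (Min): all of {7, 8} already in; 5 (Max) has 5→8.
A3 = A2; e.g. 1 (Min) can still go to 2. Fixed point.
5 ∈ A2, so Max can force the target.

Max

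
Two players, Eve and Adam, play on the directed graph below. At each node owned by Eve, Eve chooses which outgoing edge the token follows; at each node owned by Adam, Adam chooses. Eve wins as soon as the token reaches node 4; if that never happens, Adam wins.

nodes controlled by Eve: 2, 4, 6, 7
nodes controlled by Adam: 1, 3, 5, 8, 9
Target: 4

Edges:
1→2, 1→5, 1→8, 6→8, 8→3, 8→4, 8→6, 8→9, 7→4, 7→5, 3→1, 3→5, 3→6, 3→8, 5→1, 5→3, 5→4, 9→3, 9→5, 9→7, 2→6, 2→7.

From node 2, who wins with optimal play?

Eve

A0 = {4}
A1: add {7} — 7 (Eve) has 7→4.
A2: add {2} — 2 (Eve) has 2→7.
A3 = A2; e.g. 1 (Adam) can still go to 5. Fixed point.
2 ∈ A2, so Eve can force the target.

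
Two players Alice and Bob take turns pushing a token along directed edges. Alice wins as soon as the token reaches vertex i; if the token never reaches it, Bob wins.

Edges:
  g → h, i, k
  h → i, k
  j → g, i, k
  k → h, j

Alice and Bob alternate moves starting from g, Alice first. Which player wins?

Alice

Track states (vertex, player-to-move).
A0 = {(i,Alice), (i,Bob)}
A1: add {(g,Alice), (h,Alice), (j,Alice)}.
(g,Alice) ∈ A1 ⇒ Alice forces the target.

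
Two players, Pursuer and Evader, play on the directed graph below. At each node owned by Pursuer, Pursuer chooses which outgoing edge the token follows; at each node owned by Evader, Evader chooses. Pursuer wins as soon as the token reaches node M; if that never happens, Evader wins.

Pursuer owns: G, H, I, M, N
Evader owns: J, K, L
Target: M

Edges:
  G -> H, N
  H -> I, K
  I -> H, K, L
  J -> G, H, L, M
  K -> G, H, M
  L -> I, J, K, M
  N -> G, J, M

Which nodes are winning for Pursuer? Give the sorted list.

A0 = {M}
A1: add {N} — N (Pursuer) has N→M.
A2: add {G} — G (Pursuer) has G→N.
A3 = A2; e.g. H (Pursuer) has no edge into A2. Fixed point.
Pursuer's winning region = {G, M, N}.

G, M, N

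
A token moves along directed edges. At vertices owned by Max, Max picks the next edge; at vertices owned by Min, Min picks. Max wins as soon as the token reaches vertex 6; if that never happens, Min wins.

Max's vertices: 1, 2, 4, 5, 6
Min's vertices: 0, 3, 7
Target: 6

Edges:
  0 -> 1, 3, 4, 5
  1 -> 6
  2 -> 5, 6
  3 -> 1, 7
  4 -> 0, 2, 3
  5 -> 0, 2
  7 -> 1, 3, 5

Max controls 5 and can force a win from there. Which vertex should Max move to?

2

A0 = {6}
A1: add {1, 2} — 1 (Max) has 1→6; 2 (Max) has 2→6.
A2: add {4, 5} — 4 (Max) has 4→2; 5 (Max) has 5→2.
A3 = A2; e.g. 0 (Min) can still go to 3. Fixed point.
From 5, successor 2 is in the attractor (rank 1); the other successor 0 is not.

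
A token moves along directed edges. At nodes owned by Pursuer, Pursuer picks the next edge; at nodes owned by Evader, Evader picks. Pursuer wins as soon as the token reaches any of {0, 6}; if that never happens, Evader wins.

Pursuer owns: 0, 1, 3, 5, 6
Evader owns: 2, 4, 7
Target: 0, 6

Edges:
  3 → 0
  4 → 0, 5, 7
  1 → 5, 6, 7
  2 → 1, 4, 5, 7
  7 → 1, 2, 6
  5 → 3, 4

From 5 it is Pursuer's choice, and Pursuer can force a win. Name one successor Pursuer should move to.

3

A0 = {0, 6}
A1: add {1, 3} — 1 (Pursuer) has 1→6; 3 (Pursuer) has 3→0.
A2: add {5} — 5 (Pursuer) has 5→3.
A3 = A2; e.g. 2 (Evader) can still go to 4. Fixed point.
From 5, successor 3 is in the attractor (rank 1); the other successor 4 is not.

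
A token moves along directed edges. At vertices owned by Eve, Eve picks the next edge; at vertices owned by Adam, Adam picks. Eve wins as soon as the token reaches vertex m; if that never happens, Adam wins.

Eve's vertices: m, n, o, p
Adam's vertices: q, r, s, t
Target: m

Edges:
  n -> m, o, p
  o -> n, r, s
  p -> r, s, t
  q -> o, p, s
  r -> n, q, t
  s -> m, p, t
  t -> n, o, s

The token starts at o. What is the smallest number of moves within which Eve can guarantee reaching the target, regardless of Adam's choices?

A0 = {m}
A1: add {n} — n (Eve) has n→m.
A2: add {o} — o (Eve) has o→n.
A3 = A2; e.g. p (Eve) has no edge into A2. Fixed point.
o enters the attractor at level 2, so Eve can force the target in 2 moves from there.

2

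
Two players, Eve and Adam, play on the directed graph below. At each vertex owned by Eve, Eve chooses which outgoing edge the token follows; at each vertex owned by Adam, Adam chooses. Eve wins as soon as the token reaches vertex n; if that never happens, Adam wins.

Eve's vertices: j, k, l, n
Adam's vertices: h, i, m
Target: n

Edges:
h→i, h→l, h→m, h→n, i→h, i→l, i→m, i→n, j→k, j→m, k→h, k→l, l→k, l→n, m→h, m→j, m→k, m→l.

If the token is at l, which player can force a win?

Eve

A0 = {n}
A1: add {l} — l (Eve) has l→n.
l ∈ A1, so Eve can force the target.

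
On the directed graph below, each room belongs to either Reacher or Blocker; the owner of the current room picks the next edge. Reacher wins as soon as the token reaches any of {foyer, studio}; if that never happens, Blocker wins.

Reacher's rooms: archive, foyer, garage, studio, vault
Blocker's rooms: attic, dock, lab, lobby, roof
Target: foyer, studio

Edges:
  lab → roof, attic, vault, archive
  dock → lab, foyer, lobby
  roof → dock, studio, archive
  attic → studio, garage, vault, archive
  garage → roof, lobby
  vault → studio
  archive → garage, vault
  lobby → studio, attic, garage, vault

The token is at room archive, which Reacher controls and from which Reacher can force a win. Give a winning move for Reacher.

A0 = {foyer, studio}
A1: add {vault} — vault (Reacher) has vault→studio.
A2: add {archive} — archive (Reacher) has archive→vault.
A3 = A2; e.g. lab (Blocker) can still go to roof. Fixed point.
From archive, successor vault is in the attractor (rank 1); the other successor garage is not.

vault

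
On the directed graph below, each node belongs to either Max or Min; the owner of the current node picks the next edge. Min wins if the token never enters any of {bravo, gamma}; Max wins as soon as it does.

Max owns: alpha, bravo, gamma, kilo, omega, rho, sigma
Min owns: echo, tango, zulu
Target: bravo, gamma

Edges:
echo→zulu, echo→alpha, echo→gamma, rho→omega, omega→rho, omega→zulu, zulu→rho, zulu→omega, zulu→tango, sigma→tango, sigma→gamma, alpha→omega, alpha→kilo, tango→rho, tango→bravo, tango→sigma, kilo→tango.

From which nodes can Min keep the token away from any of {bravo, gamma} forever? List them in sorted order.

alpha, echo, kilo, omega, rho, tango, zulu

A0 = {bravo, gamma}
A1: add {sigma} — sigma (Max) has sigma→gamma.
A2 = A1; e.g. echo (Min) can still go to zulu. Fixed point.
Max's attractor = {bravo, gamma, sigma}; Min avoids the target exactly from the complement.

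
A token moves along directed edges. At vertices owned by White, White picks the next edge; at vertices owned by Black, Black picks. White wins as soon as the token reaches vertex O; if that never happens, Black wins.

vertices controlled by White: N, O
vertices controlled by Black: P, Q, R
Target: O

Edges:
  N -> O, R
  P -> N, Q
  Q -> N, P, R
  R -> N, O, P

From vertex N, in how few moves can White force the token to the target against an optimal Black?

A0 = {O}
A1: add {N} — N (White) has N→O.
A2 = A1; e.g. P (Black) can still go to Q. Fixed point.
N enters the attractor at level 1, so White can force the target in 1 move from there.

1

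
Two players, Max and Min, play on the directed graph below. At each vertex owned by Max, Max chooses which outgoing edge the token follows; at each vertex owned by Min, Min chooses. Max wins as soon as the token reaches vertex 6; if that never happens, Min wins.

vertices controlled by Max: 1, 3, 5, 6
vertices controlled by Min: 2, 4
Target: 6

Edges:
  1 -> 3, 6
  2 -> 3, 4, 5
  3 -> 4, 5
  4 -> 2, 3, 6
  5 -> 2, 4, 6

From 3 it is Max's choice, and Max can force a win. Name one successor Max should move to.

A0 = {6}
A1: add {1, 5} — 1 (Max) has 1→6; 5 (Max) has 5→6.
A2: add {3} — 3 (Max) has 3→5.
A3 = A2; e.g. 2 (Min) can still go to 4. Fixed point.
From 3, successor 5 is in the attractor (rank 1); the other successor 4 is not.

5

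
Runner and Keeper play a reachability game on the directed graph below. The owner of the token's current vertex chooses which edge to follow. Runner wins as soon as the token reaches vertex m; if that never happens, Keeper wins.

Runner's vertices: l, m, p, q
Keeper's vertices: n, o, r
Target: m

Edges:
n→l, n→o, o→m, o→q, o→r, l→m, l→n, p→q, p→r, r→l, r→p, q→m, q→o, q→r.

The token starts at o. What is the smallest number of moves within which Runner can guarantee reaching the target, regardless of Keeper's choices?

A0 = {m}
A1: add {l, q} — l (Runner) has l→m; q (Runner) has q→m.
A2: add {p} — p (Runner) has p→q.
A3: add {r} — r (Keeper): all of {l, p} already in.
A4: add {o} — o (Keeper): all of {m, q, r} already in.
o enters the attractor at level 4, so Runner can force the target in 4 moves from there.

4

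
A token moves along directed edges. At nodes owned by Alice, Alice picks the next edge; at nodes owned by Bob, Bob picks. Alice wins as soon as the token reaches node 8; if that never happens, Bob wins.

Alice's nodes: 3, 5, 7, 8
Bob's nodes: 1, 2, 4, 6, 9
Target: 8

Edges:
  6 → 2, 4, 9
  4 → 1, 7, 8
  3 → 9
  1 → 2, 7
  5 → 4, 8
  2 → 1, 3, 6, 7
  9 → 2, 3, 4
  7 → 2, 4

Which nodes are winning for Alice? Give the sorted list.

5, 8

A0 = {8}
A1: add {5} — 5 (Alice) has 5→8.
A2 = A1; e.g. 1 (Bob) can still go to 2. Fixed point.
Alice's winning region = {5, 8}.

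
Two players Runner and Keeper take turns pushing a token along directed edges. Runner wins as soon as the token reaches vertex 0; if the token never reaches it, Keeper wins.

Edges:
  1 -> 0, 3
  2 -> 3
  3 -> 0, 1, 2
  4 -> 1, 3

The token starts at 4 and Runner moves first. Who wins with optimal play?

Runner

Track states (vertex, player-to-move).
A0 = {(0,Runner), (0,Keeper)}
A1: add {(1,Runner), (3,Runner)}.
A2: add {(1,Keeper), (2,Keeper), (4,Keeper)}.
A3: add {(4,Runner)}.
(4,Runner) ∈ A3 ⇒ Runner forces the target.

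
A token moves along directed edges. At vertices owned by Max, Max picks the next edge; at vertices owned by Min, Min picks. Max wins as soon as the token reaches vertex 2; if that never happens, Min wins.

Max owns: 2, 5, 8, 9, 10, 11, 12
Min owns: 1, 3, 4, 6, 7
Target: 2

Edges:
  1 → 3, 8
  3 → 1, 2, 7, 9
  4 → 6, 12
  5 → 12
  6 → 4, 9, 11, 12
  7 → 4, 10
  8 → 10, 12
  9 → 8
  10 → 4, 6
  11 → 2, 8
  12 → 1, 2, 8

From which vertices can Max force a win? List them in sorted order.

A0 = {2}
A1: add {11, 12} — 11 (Max) has 11→2; 12 (Max) has 12→2.
A2: add {5, 8} — 5 (Max) has 5→12; 8 (Max) has 8→12.
A3: add {9} — 9 (Max) has 9→8.
A4 = A3; e.g. 1 (Min) can still go to 3. Fixed point.
Max's winning region = {2, 5, 8, 9, 11, 12}.

2, 5, 8, 9, 11, 12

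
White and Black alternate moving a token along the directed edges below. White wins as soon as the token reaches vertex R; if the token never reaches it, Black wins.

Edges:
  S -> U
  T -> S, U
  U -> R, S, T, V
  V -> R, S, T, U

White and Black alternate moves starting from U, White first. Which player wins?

White

Track states (vertex, player-to-move).
A0 = {(R,White), (R,Black)}
A1: add {(U,White), (V,White)}.
(U,White) ∈ A1 ⇒ White forces the target.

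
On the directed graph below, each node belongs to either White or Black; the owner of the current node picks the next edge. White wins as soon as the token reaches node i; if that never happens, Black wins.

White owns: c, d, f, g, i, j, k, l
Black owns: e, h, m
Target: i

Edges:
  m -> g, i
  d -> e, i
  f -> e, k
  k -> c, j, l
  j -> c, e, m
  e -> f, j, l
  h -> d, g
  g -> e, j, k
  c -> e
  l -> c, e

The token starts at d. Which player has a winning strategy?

White

A0 = {i}
A1: add {d} — d (White) has d→i.
A2 = A1; e.g. c (White) has no edge into A1. Fixed point.
d ∈ A1, so White can force the target.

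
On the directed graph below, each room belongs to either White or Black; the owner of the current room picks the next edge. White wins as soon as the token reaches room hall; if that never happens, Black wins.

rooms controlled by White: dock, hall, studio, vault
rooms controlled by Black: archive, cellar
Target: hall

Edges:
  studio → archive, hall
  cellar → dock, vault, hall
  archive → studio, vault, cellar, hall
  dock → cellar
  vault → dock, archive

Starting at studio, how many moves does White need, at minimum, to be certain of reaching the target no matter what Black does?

A0 = {hall}
A1: add {studio} — studio (White) has studio→hall.
A2 = A1; e.g. dock (White) has no edge into A1. Fixed point.
studio enters the attractor at level 1, so White can force the target in 1 move from there.

1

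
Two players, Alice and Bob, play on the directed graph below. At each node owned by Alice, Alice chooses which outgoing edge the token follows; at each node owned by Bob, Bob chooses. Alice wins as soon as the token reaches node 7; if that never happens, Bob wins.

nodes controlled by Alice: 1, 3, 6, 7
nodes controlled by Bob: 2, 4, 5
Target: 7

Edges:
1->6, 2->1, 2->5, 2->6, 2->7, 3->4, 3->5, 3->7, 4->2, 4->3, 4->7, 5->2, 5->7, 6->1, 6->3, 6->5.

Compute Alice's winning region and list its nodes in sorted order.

A0 = {7}
A1: add {3} — 3 (Alice) has 3→7.
A2: add {6} — 6 (Alice) has 6→3.
A3: add {1} — 1 (Alice) has 1→6.
A4 = A3; e.g. 2 (Bob) can still go to 5. Fixed point.
Alice's winning region = {1, 3, 6, 7}.

1, 3, 6, 7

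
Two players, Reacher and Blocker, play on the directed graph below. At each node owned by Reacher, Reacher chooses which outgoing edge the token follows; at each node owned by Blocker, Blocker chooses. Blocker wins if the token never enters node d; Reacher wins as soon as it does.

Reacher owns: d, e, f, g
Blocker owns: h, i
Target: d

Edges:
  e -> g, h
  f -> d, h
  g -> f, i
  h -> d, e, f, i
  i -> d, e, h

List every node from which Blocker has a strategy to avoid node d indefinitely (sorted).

h, i

A0 = {d}
A1: add {f} — f (Reacher) has f→d.
A2: add {g} — g (Reacher) has g→f.
A3: add {e} — e (Reacher) has e→g.
A4 = A3; e.g. h (Blocker) can still go to i. Fixed point.
Reacher's attractor = {d, e, f, g}; Blocker avoids the target exactly from the complement.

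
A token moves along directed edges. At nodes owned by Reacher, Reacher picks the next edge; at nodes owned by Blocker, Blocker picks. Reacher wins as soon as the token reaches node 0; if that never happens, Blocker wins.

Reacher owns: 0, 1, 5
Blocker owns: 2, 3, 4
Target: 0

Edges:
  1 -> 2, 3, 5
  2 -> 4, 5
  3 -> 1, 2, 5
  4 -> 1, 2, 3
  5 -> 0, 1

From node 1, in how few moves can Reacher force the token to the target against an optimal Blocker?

2

A0 = {0}
A1: add {5} — 5 (Reacher) has 5→0.
A2: add {1} — 1 (Reacher) has 1→5.
A3 = A2; e.g. 2 (Blocker) can still go to 4. Fixed point.
1 enters the attractor at level 2, so Reacher can force the target in 2 moves from there.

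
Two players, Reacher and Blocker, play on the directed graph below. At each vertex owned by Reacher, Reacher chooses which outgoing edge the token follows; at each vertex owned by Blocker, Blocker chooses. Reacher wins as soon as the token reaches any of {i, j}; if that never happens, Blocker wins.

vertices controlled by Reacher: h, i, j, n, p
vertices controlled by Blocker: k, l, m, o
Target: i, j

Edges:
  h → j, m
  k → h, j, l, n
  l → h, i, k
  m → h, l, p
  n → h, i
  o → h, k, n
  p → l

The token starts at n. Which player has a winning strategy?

A0 = {i, j}
A1: add {h, n} — h (Reacher) has h→j; n (Reacher) has n→i.
A2 = A1; e.g. k (Blocker) can still go to l. Fixed point.
n ∈ A1, so Reacher can force the target.

Reacher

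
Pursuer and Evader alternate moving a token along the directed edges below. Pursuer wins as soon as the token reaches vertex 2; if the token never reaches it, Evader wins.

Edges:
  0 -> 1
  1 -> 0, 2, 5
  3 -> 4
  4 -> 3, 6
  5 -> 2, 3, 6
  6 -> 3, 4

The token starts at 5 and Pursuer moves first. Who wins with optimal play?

Pursuer

Track states (vertex, player-to-move).
A0 = {(2,Pursuer), (2,Evader)}
A1: add {(1,Pursuer), (5,Pursuer)}.
(5,Pursuer) ∈ A1 ⇒ Pursuer forces the target.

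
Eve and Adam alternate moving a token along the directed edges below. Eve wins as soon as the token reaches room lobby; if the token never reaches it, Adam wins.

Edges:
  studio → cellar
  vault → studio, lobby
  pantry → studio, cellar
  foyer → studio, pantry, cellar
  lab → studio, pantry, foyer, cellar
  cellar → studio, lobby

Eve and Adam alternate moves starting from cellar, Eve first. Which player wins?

Eve

Track states (vertex, player-to-move).
A0 = {(lobby,Eve), (lobby,Adam)}
A1: add {(vault,Eve), (cellar,Eve)}.
(cellar,Eve) ∈ A1 ⇒ Eve forces the target.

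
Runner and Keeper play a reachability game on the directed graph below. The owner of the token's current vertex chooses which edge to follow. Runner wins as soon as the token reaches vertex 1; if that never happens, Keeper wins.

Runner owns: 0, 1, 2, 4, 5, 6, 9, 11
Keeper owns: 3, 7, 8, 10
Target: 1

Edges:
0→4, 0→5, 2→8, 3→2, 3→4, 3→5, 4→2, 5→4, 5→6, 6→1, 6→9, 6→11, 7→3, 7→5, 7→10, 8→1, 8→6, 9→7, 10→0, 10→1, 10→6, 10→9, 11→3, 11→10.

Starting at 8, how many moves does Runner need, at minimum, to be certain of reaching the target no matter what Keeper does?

A0 = {1}
A1: add {6} — 6 (Runner) has 6→1.
A2: add {5, 8} — 5 (Runner) has 5→6; 8 (Keeper): all of {1, 6} already in.
8 enters the attractor at level 2, so Runner can force the target in 2 moves from there.

2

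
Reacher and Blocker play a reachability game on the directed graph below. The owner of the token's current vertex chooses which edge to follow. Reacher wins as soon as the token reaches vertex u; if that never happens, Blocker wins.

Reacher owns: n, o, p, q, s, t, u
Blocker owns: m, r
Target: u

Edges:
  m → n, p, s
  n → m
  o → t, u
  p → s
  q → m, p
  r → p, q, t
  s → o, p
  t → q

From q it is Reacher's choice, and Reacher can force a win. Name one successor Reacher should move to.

A0 = {u}
A1: add {o} — o (Reacher) has o→u.
A2: add {s} — s (Reacher) has s→o.
A3: add {p} — p (Reacher) has p→s.
A4: add {q} — q (Reacher) has q→p.
A5: add {t} — t (Reacher) has t→q.
A6: add {r} — r (Blocker): all of {p, q, t} already in.
A7 = A6; e.g. m (Blocker) can still go to n. Fixed point.
From q, successor p is in the attractor (rank 3); the other successor m is not.

p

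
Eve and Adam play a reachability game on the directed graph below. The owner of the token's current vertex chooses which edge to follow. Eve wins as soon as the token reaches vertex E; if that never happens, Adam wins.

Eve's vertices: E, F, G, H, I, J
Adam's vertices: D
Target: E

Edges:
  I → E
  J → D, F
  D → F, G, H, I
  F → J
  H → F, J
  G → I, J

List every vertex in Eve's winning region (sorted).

A0 = {E}
A1: add {I} — I (Eve) has I→E.
A2: add {G} — G (Eve) has G→I.
A3 = A2; e.g. D (Adam) can still go to F. Fixed point.
Eve's winning region = {E, G, I}.

E, G, I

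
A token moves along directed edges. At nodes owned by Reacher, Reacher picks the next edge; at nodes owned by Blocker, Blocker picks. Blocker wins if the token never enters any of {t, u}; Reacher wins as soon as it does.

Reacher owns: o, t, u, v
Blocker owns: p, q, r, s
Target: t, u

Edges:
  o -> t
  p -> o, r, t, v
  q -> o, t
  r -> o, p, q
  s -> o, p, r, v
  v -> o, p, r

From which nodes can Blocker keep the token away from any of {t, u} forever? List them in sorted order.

A0 = {t, u}
A1: add {o} — o (Reacher) has o→t.
A2: add {q, v} — q (Blocker): all of {o, t} already in; v (Reacher) has v→o.
A3 = A2; e.g. p (Blocker) can still go to r. Fixed point.
Reacher's attractor = {o, q, t, u, v}; Blocker avoids the target exactly from the complement.

p, r, s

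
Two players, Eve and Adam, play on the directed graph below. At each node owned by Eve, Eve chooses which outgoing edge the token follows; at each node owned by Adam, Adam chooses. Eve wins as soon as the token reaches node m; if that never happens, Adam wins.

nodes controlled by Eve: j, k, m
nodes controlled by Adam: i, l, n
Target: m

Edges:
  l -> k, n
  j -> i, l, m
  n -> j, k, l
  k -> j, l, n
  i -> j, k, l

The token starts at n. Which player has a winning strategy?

Adam

A0 = {m}
A1: add {j} — j (Eve) has j→m.
A2: add {k} — k (Eve) has k→j.
A3 = A2; e.g. i (Adam) can still go to l. Fixed point.
n never enters the attractor, so Adam can avoid the target forever.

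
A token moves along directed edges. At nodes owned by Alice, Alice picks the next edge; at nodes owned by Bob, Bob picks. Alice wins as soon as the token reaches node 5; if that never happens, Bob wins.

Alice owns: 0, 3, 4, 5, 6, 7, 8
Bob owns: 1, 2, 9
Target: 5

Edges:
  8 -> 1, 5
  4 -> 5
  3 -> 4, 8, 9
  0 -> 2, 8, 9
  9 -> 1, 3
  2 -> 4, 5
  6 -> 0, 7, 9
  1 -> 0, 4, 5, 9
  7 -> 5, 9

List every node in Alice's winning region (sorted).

0, 2, 3, 4, 5, 6, 7, 8

A0 = {5}
A1: add {4, 7, 8} — 4 (Alice) has 4→5; 7 (Alice) has 7→5; 8 (Alice) has 8→5.
A2: add {0, 2, 3, 6} — 0 (Alice) has 0→8; 2 (Bob): all of {4, 5} already in; 3 (Alice) has 3→4; 6 (Alice) has 6→7.
A3 = A2; e.g. 1 (Bob) can still go to 9. Fixed point.
Alice's winning region = {0, 2, 3, 4, 5, 6, 7, 8}.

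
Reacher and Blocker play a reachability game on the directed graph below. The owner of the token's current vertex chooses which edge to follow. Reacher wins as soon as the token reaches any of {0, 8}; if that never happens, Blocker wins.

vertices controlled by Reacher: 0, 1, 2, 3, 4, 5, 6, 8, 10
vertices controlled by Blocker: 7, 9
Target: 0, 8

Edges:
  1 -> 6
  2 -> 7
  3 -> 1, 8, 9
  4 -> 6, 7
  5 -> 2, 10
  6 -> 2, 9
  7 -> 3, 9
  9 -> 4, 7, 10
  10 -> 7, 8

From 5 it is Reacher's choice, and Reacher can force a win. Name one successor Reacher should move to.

A0 = {0, 8}
A1: add {3, 10} — 3 (Reacher) has 3→8; 10 (Reacher) has 10→8.
A2: add {5} — 5 (Reacher) has 5→10.
A3 = A2; e.g. 1 (Reacher) has no edge into A2. Fixed point.
From 5, successor 10 is in the attractor (rank 1); the other successor 2 is not.

10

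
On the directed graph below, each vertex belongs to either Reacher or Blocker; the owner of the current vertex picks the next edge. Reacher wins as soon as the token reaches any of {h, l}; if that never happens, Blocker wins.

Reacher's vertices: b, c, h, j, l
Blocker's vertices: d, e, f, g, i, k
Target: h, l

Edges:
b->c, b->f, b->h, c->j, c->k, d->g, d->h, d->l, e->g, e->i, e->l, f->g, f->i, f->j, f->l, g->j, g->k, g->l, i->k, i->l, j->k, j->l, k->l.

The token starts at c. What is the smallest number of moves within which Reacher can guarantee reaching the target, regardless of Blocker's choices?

A0 = {h, l}
A1: add {b, j, k} — b (Reacher) has b→h; j (Reacher) has j→l; k (Blocker): all of {l} already in.
A2: add {c, g, i} — c (Reacher) has c→j; g (Blocker): all of {j, k, l} already in; i (Blocker): all of {k, l} already in.
c enters the attractor at level 2, so Reacher can force the target in 2 moves from there.

2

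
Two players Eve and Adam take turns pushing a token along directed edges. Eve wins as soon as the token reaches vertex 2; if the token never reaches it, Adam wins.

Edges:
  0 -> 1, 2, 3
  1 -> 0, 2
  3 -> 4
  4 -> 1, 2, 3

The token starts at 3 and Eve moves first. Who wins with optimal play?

Adam

Track states (vertex, player-to-move).
A0 = {(2,Eve), (2,Adam)}
A1: add {(0,Eve), (1,Eve), (4,Eve)}.
A2: add {(1,Adam), (3,Adam)}.
A3 = A2; e.g. (0,Adam) stays out. (3,Eve) never enters ⇒ Adam avoids the target.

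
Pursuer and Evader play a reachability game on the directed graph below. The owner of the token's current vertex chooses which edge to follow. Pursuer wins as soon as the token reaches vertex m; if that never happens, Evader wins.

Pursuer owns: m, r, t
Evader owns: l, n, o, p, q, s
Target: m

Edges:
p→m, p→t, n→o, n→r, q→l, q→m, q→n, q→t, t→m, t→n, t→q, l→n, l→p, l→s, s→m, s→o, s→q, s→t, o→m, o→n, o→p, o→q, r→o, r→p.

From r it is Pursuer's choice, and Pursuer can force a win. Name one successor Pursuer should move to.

p

A0 = {m}
A1: add {t} — t (Pursuer) has t→m.
A2: add {p} — p (Evader): all of {m, t} already in.
A3: add {r} — r (Pursuer) has r→p.
A4 = A3; e.g. l (Evader) can still go to n. Fixed point.
From r, successor p is in the attractor (rank 2); the other successor o is not.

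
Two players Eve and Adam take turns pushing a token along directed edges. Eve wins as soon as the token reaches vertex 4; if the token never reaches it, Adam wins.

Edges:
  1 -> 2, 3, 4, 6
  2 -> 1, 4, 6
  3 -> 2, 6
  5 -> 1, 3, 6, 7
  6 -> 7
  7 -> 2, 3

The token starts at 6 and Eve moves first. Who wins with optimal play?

Adam

Track states (vertex, player-to-move).
A0 = {(4,Eve), (4,Adam)}
A1: add {(1,Eve), (2,Eve)}.
A2 = A1; e.g. (1,Adam) stays out. (6,Eve) never enters ⇒ Adam avoids the target.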